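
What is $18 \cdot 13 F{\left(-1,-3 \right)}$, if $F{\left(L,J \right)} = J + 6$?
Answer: $702$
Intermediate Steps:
$F{\left(L,J \right)} = 6 + J$
$18 \cdot 13 F{\left(-1,-3 \right)} = 18 \cdot 13 \left(6 - 3\right) = 234 \cdot 3 = 702$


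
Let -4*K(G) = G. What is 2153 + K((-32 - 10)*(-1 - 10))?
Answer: 4075/2 ≈ 2037.5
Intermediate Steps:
K(G) = -G/4
2153 + K((-32 - 10)*(-1 - 10)) = 2153 - (-32 - 10)*(-1 - 10)/4 = 2153 - (-21)*(-11)/2 = 2153 - 1/4*462 = 2153 - 231/2 = 4075/2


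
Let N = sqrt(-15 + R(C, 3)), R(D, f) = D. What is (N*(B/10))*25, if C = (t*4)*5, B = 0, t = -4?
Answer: 0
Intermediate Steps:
C = -80 (C = -4*4*5 = -16*5 = -80)
N = I*sqrt(95) (N = sqrt(-15 - 80) = sqrt(-95) = I*sqrt(95) ≈ 9.7468*I)
(N*(B/10))*25 = ((I*sqrt(95))*(0/10))*25 = ((I*sqrt(95))*(0*(1/10)))*25 = ((I*sqrt(95))*0)*25 = 0*25 = 0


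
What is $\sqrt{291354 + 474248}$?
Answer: $\sqrt{765602} \approx 874.99$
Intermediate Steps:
$\sqrt{291354 + 474248} = \sqrt{765602}$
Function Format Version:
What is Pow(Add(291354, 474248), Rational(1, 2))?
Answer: Pow(765602, Rational(1, 2)) ≈ 874.99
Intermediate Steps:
Pow(Add(291354, 474248), Rational(1, 2)) = Pow(765602, Rational(1, 2))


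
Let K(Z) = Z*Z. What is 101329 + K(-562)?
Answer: 417173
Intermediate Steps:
K(Z) = Z²
101329 + K(-562) = 101329 + (-562)² = 101329 + 315844 = 417173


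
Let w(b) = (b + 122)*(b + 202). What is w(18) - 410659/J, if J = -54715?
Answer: 1685632659/54715 ≈ 30808.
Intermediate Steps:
w(b) = (122 + b)*(202 + b)
w(18) - 410659/J = (24644 + 18**2 + 324*18) - 410659/(-54715) = (24644 + 324 + 5832) - 410659*(-1/54715) = 30800 + 410659/54715 = 1685632659/54715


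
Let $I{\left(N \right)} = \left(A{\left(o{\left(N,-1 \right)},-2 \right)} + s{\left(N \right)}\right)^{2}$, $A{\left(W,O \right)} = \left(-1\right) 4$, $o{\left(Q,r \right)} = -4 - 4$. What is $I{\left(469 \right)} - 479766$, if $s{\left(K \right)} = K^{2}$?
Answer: $48380602083$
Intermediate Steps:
$o{\left(Q,r \right)} = -8$ ($o{\left(Q,r \right)} = -4 - 4 = -8$)
$A{\left(W,O \right)} = -4$
$I{\left(N \right)} = \left(-4 + N^{2}\right)^{2}$
$I{\left(469 \right)} - 479766 = \left(-4 + 469^{2}\right)^{2} - 479766 = \left(-4 + 219961\right)^{2} - 479766 = 219957^{2} - 479766 = 48381081849 - 479766 = 48380602083$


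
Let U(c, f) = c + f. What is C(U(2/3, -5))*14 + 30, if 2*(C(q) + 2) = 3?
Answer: 23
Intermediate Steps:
C(q) = -1/2 (C(q) = -2 + (1/2)*3 = -2 + 3/2 = -1/2)
C(U(2/3, -5))*14 + 30 = -1/2*14 + 30 = -7 + 30 = 23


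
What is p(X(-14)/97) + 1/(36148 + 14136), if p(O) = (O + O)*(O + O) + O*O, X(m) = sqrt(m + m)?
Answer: -7030351/473122156 ≈ -0.014859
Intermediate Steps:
X(m) = sqrt(2)*sqrt(m) (X(m) = sqrt(2*m) = sqrt(2)*sqrt(m))
p(O) = 5*O**2 (p(O) = (2*O)*(2*O) + O**2 = 4*O**2 + O**2 = 5*O**2)
p(X(-14)/97) + 1/(36148 + 14136) = 5*((sqrt(2)*sqrt(-14))/97)**2 + 1/(36148 + 14136) = 5*((sqrt(2)*(I*sqrt(14)))*(1/97))**2 + 1/50284 = 5*((2*I*sqrt(7))*(1/97))**2 + 1/50284 = 5*(2*I*sqrt(7)/97)**2 + 1/50284 = 5*(-28/9409) + 1/50284 = -140/9409 + 1/50284 = -7030351/473122156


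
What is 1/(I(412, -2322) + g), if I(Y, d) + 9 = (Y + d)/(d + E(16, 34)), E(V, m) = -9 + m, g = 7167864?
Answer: 2297/16464564845 ≈ 1.3951e-7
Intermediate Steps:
I(Y, d) = -9 + (Y + d)/(25 + d) (I(Y, d) = -9 + (Y + d)/(d + (-9 + 34)) = -9 + (Y + d)/(d + 25) = -9 + (Y + d)/(25 + d))
1/(I(412, -2322) + g) = 1/((-225 + 412 - 8*(-2322))/(25 - 2322) + 7167864) = 1/((-225 + 412 + 18576)/(-2297) + 7167864) = 1/(-1/2297*18763 + 7167864) = 1/(-18763/2297 + 7167864) = 1/(16464564845/2297) = 2297/16464564845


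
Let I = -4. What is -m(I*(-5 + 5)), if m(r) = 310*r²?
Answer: 0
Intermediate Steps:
-m(I*(-5 + 5)) = -310*(-4*(-5 + 5))² = -310*(-4*0)² = -310*0² = -310*0 = -1*0 = 0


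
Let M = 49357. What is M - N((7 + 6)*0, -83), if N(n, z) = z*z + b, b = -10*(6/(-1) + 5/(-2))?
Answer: 42383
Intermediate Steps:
b = 85 (b = -10*(6*(-1) + 5*(-½)) = -10*(-6 - 5/2) = -10*(-17/2) = 85)
N(n, z) = 85 + z² (N(n, z) = z*z + 85 = z² + 85 = 85 + z²)
M - N((7 + 6)*0, -83) = 49357 - (85 + (-83)²) = 49357 - (85 + 6889) = 49357 - 1*6974 = 49357 - 6974 = 42383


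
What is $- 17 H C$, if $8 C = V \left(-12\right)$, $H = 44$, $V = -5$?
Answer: $-5610$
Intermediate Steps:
$C = \frac{15}{2}$ ($C = \frac{\left(-5\right) \left(-12\right)}{8} = \frac{1}{8} \cdot 60 = \frac{15}{2} \approx 7.5$)
$- 17 H C = \left(-17\right) 44 \cdot \frac{15}{2} = \left(-748\right) \frac{15}{2} = -5610$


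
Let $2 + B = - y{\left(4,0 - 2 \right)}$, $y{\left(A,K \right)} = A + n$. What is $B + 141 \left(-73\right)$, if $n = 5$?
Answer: $-10304$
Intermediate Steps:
$y{\left(A,K \right)} = 5 + A$ ($y{\left(A,K \right)} = A + 5 = 5 + A$)
$B = -11$ ($B = -2 - \left(5 + 4\right) = -2 - 9 = -11$)
$B + 141 \left(-73\right) = -11 + 141 \left(-73\right) = -11 - 10293 = -10304$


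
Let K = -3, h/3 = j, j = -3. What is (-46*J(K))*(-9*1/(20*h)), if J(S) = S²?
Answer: -207/10 ≈ -20.700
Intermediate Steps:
h = -9 (h = 3*(-3) = -9)
(-46*J(K))*(-9*1/(20*h)) = (-46*(-3)²)*(-9/((-9*20))) = (-46*9)*(-9/(-180)) = -(-3726)*(-1)/180 = -414*1/20 = -207/10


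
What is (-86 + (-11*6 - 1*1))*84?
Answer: -12852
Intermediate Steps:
(-86 + (-11*6 - 1*1))*84 = (-86 + (-66 - 1))*84 = (-86 - 67)*84 = -153*84 = -12852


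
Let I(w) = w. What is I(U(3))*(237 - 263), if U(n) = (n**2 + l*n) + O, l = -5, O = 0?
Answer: 156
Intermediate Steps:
U(n) = n**2 - 5*n (U(n) = (n**2 - 5*n) + 0 = n**2 - 5*n)
I(U(3))*(237 - 263) = (3*(-5 + 3))*(237 - 263) = (3*(-2))*(-26) = -6*(-26) = 156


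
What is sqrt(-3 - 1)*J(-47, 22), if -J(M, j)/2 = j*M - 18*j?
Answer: 5720*I ≈ 5720.0*I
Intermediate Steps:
J(M, j) = 36*j - 2*M*j (J(M, j) = -2*(j*M - 18*j) = -2*(M*j - 18*j) = -2*(-18*j + M*j) = 36*j - 2*M*j)
sqrt(-3 - 1)*J(-47, 22) = sqrt(-3 - 1)*(2*22*(18 - 1*(-47))) = sqrt(-4)*(2*22*(18 + 47)) = (2*I)*(2*22*65) = (2*I)*2860 = 5720*I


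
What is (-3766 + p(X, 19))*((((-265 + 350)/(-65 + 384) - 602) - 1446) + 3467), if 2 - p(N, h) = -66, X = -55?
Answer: -1674254708/319 ≈ -5.2484e+6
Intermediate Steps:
p(N, h) = 68 (p(N, h) = 2 - 1*(-66) = 2 + 66 = 68)
(-3766 + p(X, 19))*((((-265 + 350)/(-65 + 384) - 602) - 1446) + 3467) = (-3766 + 68)*((((-265 + 350)/(-65 + 384) - 602) - 1446) + 3467) = -3698*(((85/319 - 602) - 1446) + 3467) = -3698*((-191953/319 - 1446) + 3467) = -3698*(-653227/319 + 3467) = -3698*452746/319 = -1674254708/319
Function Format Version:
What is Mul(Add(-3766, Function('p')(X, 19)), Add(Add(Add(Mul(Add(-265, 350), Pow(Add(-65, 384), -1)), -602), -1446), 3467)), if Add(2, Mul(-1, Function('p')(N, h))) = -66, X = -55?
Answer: Rational(-1674254708, 319) ≈ -5.2484e+6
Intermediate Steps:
Function('p')(N, h) = 68 (Function('p')(N, h) = Add(2, Mul(-1, -66)) = Add(2, 66) = 68)
Mul(Add(-3766, Function('p')(X, 19)), Add(Add(Add(Mul(Add(-265, 350), Pow(Add(-65, 384), -1)), -602), -1446), 3467)) = Mul(Add(-3766, 68), Add(Add(Add(Mul(Add(-265, 350), Pow(Add(-65, 384), -1)), -602), -1446), 3467)) = Mul(-3698, Add(Add(Add(Mul(85, Pow(319, -1)), -602), -1446), 3467)) = Mul(-3698, Add(Add(Add(Mul(85, Rational(1, 319)), -602), -1446), 3467)) = Mul(-3698, Add(Add(Add(Rational(85, 319), -602), -1446), 3467)) = Mul(-3698, Add(Add(Rational(-191953, 319), -1446), 3467)) = Mul(-3698, Add(Rational(-653227, 319), 3467)) = Mul(-3698, Rational(452746, 319)) = Rational(-1674254708, 319)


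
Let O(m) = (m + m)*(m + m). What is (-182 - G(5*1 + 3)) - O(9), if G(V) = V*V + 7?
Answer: -577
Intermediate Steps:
G(V) = 7 + V**2 (G(V) = V**2 + 7 = 7 + V**2)
O(m) = 4*m**2 (O(m) = (2*m)*(2*m) = 4*m**2)
(-182 - G(5*1 + 3)) - O(9) = (-182 - (7 + (5*1 + 3)**2)) - 4*9**2 = (-182 - (7 + (5 + 3)**2)) - 4*81 = (-182 - (7 + 8**2)) - 1*324 = (-182 - (7 + 64)) - 324 = (-182 - 1*71) - 324 = (-182 - 71) - 324 = -253 - 324 = -577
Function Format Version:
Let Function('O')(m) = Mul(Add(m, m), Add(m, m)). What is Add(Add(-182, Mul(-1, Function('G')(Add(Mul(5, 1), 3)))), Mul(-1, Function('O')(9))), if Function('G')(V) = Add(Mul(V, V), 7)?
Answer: -577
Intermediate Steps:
Function('G')(V) = Add(7, Pow(V, 2)) (Function('G')(V) = Add(Pow(V, 2), 7) = Add(7, Pow(V, 2)))
Function('O')(m) = Mul(4, Pow(m, 2)) (Function('O')(m) = Mul(Mul(2, m), Mul(2, m)) = Mul(4, Pow(m, 2)))
Add(Add(-182, Mul(-1, Function('G')(Add(Mul(5, 1), 3)))), Mul(-1, Function('O')(9))) = Add(Add(-182, Mul(-1, Add(7, Pow(Add(Mul(5, 1), 3), 2)))), Mul(-1, Mul(4, Pow(9, 2)))) = Add(Add(-182, Mul(-1, Add(7, Pow(Add(5, 3), 2)))), Mul(-1, Mul(4, 81))) = Add(Add(-182, Mul(-1, Add(7, Pow(8, 2)))), Mul(-1, 324)) = Add(Add(-182, Mul(-1, Add(7, 64))), -324) = Add(Add(-182, Mul(-1, 71)), -324) = Add(Add(-182, -71), -324) = Add(-253, -324) = -577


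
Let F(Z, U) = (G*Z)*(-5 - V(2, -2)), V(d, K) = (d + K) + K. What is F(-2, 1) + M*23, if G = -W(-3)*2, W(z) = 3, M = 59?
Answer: 1321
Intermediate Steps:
V(d, K) = d + 2*K (V(d, K) = (K + d) + K = d + 2*K)
G = -6 (G = -1*3*2 = -3*2 = -6)
F(Z, U) = 18*Z (F(Z, U) = (-6*Z)*(-5 - (2 + 2*(-2))) = (-6*Z)*(-5 - (2 - 4)) = (-6*Z)*(-5 - 1*(-2)) = (-6*Z)*(-5 + 2) = -6*Z*(-3) = 18*Z)
F(-2, 1) + M*23 = 18*(-2) + 59*23 = -36 + 1357 = 1321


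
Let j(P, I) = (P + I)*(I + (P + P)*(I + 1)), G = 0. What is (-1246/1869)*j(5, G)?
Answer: -100/3 ≈ -33.333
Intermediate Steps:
j(P, I) = (I + P)*(I + 2*P*(1 + I)) (j(P, I) = (I + P)*(I + (2*P)*(1 + I)) = (I + P)*(I + 2*P*(1 + I)))
(-1246/1869)*j(5, G) = (-1246/1869)*(0**2 + 2*5**2 + 2*0*5**2 + 2*5*0**2 + 3*0*5) = (-1246*1/1869)*(0 + 2*25 + 2*0*25 + 2*5*0 + 0) = -2*(0 + 50 + 0 + 0 + 0)/3 = -2/3*50 = -100/3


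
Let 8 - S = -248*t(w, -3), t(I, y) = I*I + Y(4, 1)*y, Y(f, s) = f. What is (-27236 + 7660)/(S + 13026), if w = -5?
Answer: -9788/8129 ≈ -1.2041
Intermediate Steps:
t(I, y) = I**2 + 4*y (t(I, y) = I*I + 4*y = I**2 + 4*y)
S = 3232 (S = 8 - (-248)*((-5)**2 + 4*(-3)) = 8 - (-248)*(25 - 12) = 8 - (-248)*13 = 8 - 1*(-3224) = 8 + 3224 = 3232)
(-27236 + 7660)/(S + 13026) = (-27236 + 7660)/(3232 + 13026) = -19576/16258 = -19576*1/16258 = -9788/8129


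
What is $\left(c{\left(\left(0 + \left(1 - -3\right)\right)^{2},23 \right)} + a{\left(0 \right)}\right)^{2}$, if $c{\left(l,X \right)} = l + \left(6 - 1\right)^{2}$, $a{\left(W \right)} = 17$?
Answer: $3364$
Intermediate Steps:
$c{\left(l,X \right)} = 25 + l$ ($c{\left(l,X \right)} = l + 5^{2} = l + 25 = 25 + l$)
$\left(c{\left(\left(0 + \left(1 - -3\right)\right)^{2},23 \right)} + a{\left(0 \right)}\right)^{2} = \left(\left(25 + \left(0 + \left(1 - -3\right)\right)^{2}\right) + 17\right)^{2} = \left(\left(25 + \left(0 + \left(1 + 3\right)\right)^{2}\right) + 17\right)^{2} = \left(\left(25 + \left(0 + 4\right)^{2}\right) + 17\right)^{2} = \left(\left(25 + 4^{2}\right) + 17\right)^{2} = \left(\left(25 + 16\right) + 17\right)^{2} = \left(41 + 17\right)^{2} = 58^{2} = 3364$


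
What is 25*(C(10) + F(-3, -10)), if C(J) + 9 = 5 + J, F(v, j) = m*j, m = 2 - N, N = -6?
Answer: -1850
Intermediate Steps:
m = 8 (m = 2 - 1*(-6) = 2 + 6 = 8)
F(v, j) = 8*j
C(J) = -4 + J (C(J) = -9 + (5 + J) = -4 + J)
25*(C(10) + F(-3, -10)) = 25*((-4 + 10) + 8*(-10)) = 25*(6 - 80) = 25*(-74) = -1850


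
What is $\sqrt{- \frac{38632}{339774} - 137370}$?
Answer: $\frac{i \sqrt{3964720280214822}}{169887} \approx 370.63 i$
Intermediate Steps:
$\sqrt{- \frac{38632}{339774} - 137370} = \sqrt{\left(-38632\right) \frac{1}{339774} - 137370} = \sqrt{- \frac{19316}{169887} - 137370} = \sqrt{- \frac{23337396506}{169887}} = \frac{i \sqrt{3964720280214822}}{169887}$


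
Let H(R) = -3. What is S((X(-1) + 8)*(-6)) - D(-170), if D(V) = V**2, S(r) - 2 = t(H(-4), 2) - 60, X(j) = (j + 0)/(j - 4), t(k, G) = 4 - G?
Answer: -28956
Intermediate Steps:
X(j) = j/(-4 + j)
S(r) = -56 (S(r) = 2 + ((4 - 1*2) - 60) = 2 + ((4 - 2) - 60) = 2 + (2 - 60) = 2 - 58 = -56)
S((X(-1) + 8)*(-6)) - D(-170) = -56 - 1*(-170)**2 = -56 - 1*28900 = -56 - 28900 = -28956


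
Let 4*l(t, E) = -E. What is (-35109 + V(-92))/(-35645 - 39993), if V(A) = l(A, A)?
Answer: 17543/37819 ≈ 0.46387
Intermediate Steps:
l(t, E) = -E/4 (l(t, E) = (-E)/4 = -E/4)
V(A) = -A/4
(-35109 + V(-92))/(-35645 - 39993) = (-35109 - 1/4*(-92))/(-35645 - 39993) = (-35109 + 23)/(-75638) = -35086*(-1/75638) = 17543/37819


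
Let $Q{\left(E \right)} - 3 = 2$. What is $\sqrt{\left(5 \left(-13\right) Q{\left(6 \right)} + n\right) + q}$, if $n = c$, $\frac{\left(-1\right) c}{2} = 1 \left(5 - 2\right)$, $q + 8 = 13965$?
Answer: $3 \sqrt{1514} \approx 116.73$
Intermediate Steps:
$Q{\left(E \right)} = 5$ ($Q{\left(E \right)} = 3 + 2 = 5$)
$q = 13957$ ($q = -8 + 13965 = 13957$)
$c = -6$ ($c = - 2 \cdot 1 \left(5 - 2\right) = - 2 \cdot 1 \cdot 3 = \left(-2\right) 3 = -6$)
$n = -6$
$\sqrt{\left(5 \left(-13\right) Q{\left(6 \right)} + n\right) + q} = \sqrt{\left(5 \left(-13\right) 5 - 6\right) + 13957} = \sqrt{\left(\left(-65\right) 5 - 6\right) + 13957} = \sqrt{\left(-325 - 6\right) + 13957} = \sqrt{-331 + 13957} = \sqrt{13626} = 3 \sqrt{1514}$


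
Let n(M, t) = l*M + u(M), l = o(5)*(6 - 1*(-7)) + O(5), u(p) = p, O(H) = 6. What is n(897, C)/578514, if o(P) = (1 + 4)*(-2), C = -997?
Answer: -36777/192838 ≈ -0.19071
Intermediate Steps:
o(P) = -10 (o(P) = 5*(-2) = -10)
l = -124 (l = -10*(6 - 1*(-7)) + 6 = -10*(6 + 7) + 6 = -10*13 + 6 = -130 + 6 = -124)
n(M, t) = -123*M (n(M, t) = -124*M + M = -123*M)
n(897, C)/578514 = -123*897/578514 = -110331*1/578514 = -36777/192838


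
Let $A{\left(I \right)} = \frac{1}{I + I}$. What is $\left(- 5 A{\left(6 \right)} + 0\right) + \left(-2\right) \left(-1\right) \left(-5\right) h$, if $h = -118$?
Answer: $\frac{14155}{12} \approx 1179.6$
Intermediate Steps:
$A{\left(I \right)} = \frac{1}{2 I}$
$\left(- 5 A{\left(6 \right)} + 0\right) + \left(-2\right) \left(-1\right) \left(-5\right) h = \left(- 5 \frac{1}{2 \cdot 6} + 0\right) + \left(-2\right) \left(-1\right) \left(-5\right) \left(-118\right) = \left(- 5 \cdot \frac{1}{2} \cdot \frac{1}{6} + 0\right) + 2 \left(-5\right) \left(-118\right) = \left(\left(-5\right) \frac{1}{12} + 0\right) - -1180 = \left(- \frac{5}{12} + 0\right) + 1180 = - \frac{5}{12} + 1180 = \frac{14155}{12}$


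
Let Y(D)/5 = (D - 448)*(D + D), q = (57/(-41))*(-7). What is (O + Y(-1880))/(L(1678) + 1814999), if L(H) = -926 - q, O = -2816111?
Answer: 1678961849/74376594 ≈ 22.574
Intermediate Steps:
q = 399/41 (q = (57*(-1/41))*(-7) = -57/41*(-7) = 399/41 ≈ 9.7317)
L(H) = -38365/41 (L(H) = -926 - 1*399/41 = -926 - 399/41 = -38365/41)
Y(D) = 10*D*(-448 + D) (Y(D) = 5*((D - 448)*(D + D)) = 5*((-448 + D)*(2*D)) = 5*(2*D*(-448 + D)) = 10*D*(-448 + D))
(O + Y(-1880))/(L(1678) + 1814999) = (-2816111 + 10*(-1880)*(-448 - 1880))/(-38365/41 + 1814999) = (-2816111 + 10*(-1880)*(-2328))/(74376594/41) = (-2816111 + 43766400)*(41/74376594) = 40950289*(41/74376594) = 1678961849/74376594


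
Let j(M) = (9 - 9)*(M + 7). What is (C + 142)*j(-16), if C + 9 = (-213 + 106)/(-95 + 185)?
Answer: 0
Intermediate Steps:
j(M) = 0 (j(M) = 0*(7 + M) = 0)
C = -917/90 (C = -9 + (-213 + 106)/(-95 + 185) = -9 - 107/90 = -917/90 ≈ -10.189)
(C + 142)*j(-16) = (-917/90 + 142)*0 = (11863/90)*0 = 0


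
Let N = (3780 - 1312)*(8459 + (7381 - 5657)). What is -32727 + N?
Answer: 25098917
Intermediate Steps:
N = 25131644 (N = 2468*(8459 + 1724) = 2468*10183 = 25131644)
-32727 + N = -32727 + 25131644 = 25098917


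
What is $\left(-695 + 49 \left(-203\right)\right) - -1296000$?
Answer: $1285358$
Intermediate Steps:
$\left(-695 + 49 \left(-203\right)\right) - -1296000 = \left(-695 - 9947\right) + 1296000 = -10642 + 1296000 = 1285358$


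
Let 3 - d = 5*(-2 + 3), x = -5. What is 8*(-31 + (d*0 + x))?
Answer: -288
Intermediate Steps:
d = -2 (d = 3 - 5*(-2 + 3) = 3 - 5 = -2)
8*(-31 + (d*0 + x)) = 8*(-31 + (-2*0 - 5)) = 8*(-31 + (0 - 5)) = 8*(-31 - 5) = 8*(-36) = -288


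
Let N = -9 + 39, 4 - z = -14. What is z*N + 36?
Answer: 576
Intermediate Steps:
z = 18 (z = 4 - 1*(-14) = 4 + 14 = 18)
N = 30
z*N + 36 = 18*30 + 36 = 540 + 36 = 576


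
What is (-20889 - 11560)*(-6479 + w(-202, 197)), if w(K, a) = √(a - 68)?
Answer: 210237071 - 32449*√129 ≈ 2.0987e+8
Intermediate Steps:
w(K, a) = √(-68 + a)
(-20889 - 11560)*(-6479 + w(-202, 197)) = (-20889 - 11560)*(-6479 + √(-68 + 197)) = -32449*(-6479 + √129) = 210237071 - 32449*√129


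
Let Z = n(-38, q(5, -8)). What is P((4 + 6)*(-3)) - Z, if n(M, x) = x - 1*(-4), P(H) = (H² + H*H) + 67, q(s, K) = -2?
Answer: 1865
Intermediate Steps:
P(H) = 67 + 2*H² (P(H) = (H² + H²) + 67 = 2*H² + 67 = 67 + 2*H²)
n(M, x) = 4 + x (n(M, x) = x + 4 = 4 + x)
Z = 2 (Z = 4 - 2 = 2)
P((4 + 6)*(-3)) - Z = (67 + 2*((4 + 6)*(-3))²) - 1*2 = (67 + 2*(10*(-3))²) - 2 = (67 + 2*(-30)²) - 2 = (67 + 2*900) - 2 = (67 + 1800) - 2 = 1867 - 2 = 1865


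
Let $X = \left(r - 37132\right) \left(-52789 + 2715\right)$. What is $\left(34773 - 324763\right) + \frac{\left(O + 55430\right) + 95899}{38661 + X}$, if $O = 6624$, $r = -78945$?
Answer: $- \frac{1685560599168457}{5812478359} \approx -2.8999 \cdot 10^{5}$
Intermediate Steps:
$X = 5812439698$ ($X = \left(-78945 - 37132\right) \left(-52789 + 2715\right) = \left(-116077\right) \left(-50074\right) = 5812439698$)
$\left(34773 - 324763\right) + \frac{\left(O + 55430\right) + 95899}{38661 + X} = \left(34773 - 324763\right) + \frac{\left(6624 + 55430\right) + 95899}{38661 + 5812439698} = -289990 + \frac{62054 + 95899}{5812478359} = -289990 + 157953 \cdot \frac{1}{5812478359} = -289990 + \frac{157953}{5812478359} = - \frac{1685560599168457}{5812478359}$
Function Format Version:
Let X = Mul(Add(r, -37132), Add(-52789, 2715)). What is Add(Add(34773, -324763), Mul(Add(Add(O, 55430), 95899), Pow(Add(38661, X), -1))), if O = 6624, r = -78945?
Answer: Rational(-1685560599168457, 5812478359) ≈ -2.8999e+5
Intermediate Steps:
X = 5812439698 (X = Mul(Add(-78945, -37132), Add(-52789, 2715)) = Mul(-116077, -50074) = 5812439698)
Add(Add(34773, -324763), Mul(Add(Add(O, 55430), 95899), Pow(Add(38661, X), -1))) = Add(Add(34773, -324763), Mul(Add(Add(6624, 55430), 95899), Pow(Add(38661, 5812439698), -1))) = Add(-289990, Mul(Add(62054, 95899), Pow(5812478359, -1))) = Add(-289990, Mul(157953, Rational(1, 5812478359))) = Add(-289990, Rational(157953, 5812478359)) = Rational(-1685560599168457, 5812478359)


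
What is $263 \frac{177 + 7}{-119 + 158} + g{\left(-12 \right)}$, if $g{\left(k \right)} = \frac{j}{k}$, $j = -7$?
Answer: $\frac{64553}{52} \approx 1241.4$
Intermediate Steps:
$g{\left(k \right)} = - \frac{7}{k}$
$263 \frac{177 + 7}{-119 + 158} + g{\left(-12 \right)} = 263 \frac{177 + 7}{-119 + 158} - \frac{7}{-12} = 263 \cdot \frac{184}{39} - - \frac{7}{12} = 263 \cdot 184 \cdot \frac{1}{39} + \frac{7}{12} = 263 \cdot \frac{184}{39} + \frac{7}{12} = \frac{48392}{39} + \frac{7}{12} = \frac{64553}{52}$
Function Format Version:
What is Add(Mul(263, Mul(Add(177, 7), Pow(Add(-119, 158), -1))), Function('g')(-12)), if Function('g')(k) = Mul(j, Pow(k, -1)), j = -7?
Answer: Rational(64553, 52) ≈ 1241.4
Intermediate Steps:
Function('g')(k) = Mul(-7, Pow(k, -1))
Add(Mul(263, Mul(Add(177, 7), Pow(Add(-119, 158), -1))), Function('g')(-12)) = Add(Mul(263, Mul(Add(177, 7), Pow(Add(-119, 158), -1))), Mul(-7, Pow(-12, -1))) = Add(Mul(263, Mul(184, Pow(39, -1))), Mul(-7, Rational(-1, 12))) = Add(Mul(263, Mul(184, Rational(1, 39))), Rational(7, 12)) = Add(Mul(263, Rational(184, 39)), Rational(7, 12)) = Add(Rational(48392, 39), Rational(7, 12)) = Rational(64553, 52)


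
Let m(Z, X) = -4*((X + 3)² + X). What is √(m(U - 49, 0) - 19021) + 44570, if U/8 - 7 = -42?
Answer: 44570 + I*√19057 ≈ 44570.0 + 138.05*I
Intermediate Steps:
U = -280 (U = 56 + 8*(-42) = 56 - 336 = -280)
m(Z, X) = -4*X - 4*(3 + X)² (m(Z, X) = -4*((3 + X)² + X) = -4*(X + (3 + X)²) = -4*X - 4*(3 + X)²)
√(m(U - 49, 0) - 19021) + 44570 = √((-4*0 - 4*(3 + 0)²) - 19021) + 44570 = √((0 - 4*3²) - 19021) + 44570 = √((0 - 4*9) - 19021) + 44570 = √((0 - 36) - 19021) + 44570 = √(-36 - 19021) + 44570 = √(-19057) + 44570 = I*√19057 + 44570 = 44570 + I*√19057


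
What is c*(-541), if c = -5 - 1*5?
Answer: 5410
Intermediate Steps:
c = -10 (c = -5 - 5 = -10)
c*(-541) = -10*(-541) = 5410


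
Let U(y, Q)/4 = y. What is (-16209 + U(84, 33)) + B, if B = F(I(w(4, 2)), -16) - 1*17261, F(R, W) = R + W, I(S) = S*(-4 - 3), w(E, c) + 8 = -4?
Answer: -33066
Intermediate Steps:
w(E, c) = -12 (w(E, c) = -8 - 4 = -12)
U(y, Q) = 4*y
I(S) = -7*S (I(S) = S*(-7) = -7*S)
B = -17193 (B = (-7*(-12) - 16) - 1*17261 = (84 - 16) - 17261 = 68 - 17261 = -17193)
(-16209 + U(84, 33)) + B = (-16209 + 4*84) - 17193 = (-16209 + 336) - 17193 = -15873 - 17193 = -33066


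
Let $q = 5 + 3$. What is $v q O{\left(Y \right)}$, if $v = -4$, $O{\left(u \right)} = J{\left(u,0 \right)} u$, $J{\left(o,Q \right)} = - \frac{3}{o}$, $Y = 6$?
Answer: $96$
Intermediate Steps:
$O{\left(u \right)} = -3$ ($O{\left(u \right)} = - \frac{3}{u} u = -3$)
$q = 8$
$v q O{\left(Y \right)} = \left(-4\right) 8 \left(-3\right) = \left(-32\right) \left(-3\right) = 96$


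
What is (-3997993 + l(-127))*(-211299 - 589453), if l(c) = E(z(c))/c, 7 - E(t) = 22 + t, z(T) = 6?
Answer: 406577896307680/127 ≈ 3.2014e+12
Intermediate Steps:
E(t) = -15 - t (E(t) = 7 - (22 + t) = 7 + (-22 - t) = -15 - t)
l(c) = -21/c (l(c) = (-15 - 1*6)/c = (-15 - 6)/c = -21/c)
(-3997993 + l(-127))*(-211299 - 589453) = (-3997993 - 21/(-127))*(-211299 - 589453) = (-3997993 - 21*(-1/127))*(-800752) = (-3997993 + 21/127)*(-800752) = -507745090/127*(-800752) = 406577896307680/127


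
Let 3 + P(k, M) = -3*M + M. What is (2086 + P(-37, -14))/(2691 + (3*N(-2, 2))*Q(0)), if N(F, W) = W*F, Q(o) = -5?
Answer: 2111/2751 ≈ 0.76736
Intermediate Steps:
N(F, W) = F*W
P(k, M) = -3 - 2*M (P(k, M) = -3 + (-3*M + M) = -3 - 2*M)
(2086 + P(-37, -14))/(2691 + (3*N(-2, 2))*Q(0)) = (2086 + (-3 - 2*(-14)))/(2691 + (3*(-2*2))*(-5)) = (2086 + (-3 + 28))/(2691 + (3*(-4))*(-5)) = (2086 + 25)/(2691 - 12*(-5)) = 2111/(2691 + 60) = 2111/2751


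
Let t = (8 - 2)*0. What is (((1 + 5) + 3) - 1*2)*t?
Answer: 0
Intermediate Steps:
t = 0 (t = 6*0 = 0)
(((1 + 5) + 3) - 1*2)*t = (((1 + 5) + 3) - 1*2)*0 = ((6 + 3) - 2)*0 = (9 - 2)*0 = 7*0 = 0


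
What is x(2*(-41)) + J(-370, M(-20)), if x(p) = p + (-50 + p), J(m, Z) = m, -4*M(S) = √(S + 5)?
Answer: -584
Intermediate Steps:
M(S) = -√(5 + S)/4 (M(S) = -√(S + 5)/4 = -√(5 + S)/4)
x(p) = -50 + 2*p
x(2*(-41)) + J(-370, M(-20)) = (-50 + 2*(2*(-41))) - 370 = (-50 + 2*(-82)) - 370 = (-50 - 164) - 370 = -214 - 370 = -584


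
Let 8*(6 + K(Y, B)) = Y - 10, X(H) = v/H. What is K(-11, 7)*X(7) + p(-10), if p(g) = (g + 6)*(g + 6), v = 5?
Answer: 551/56 ≈ 9.8393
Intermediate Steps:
p(g) = (6 + g)² (p(g) = (6 + g)*(6 + g) = (6 + g)²)
X(H) = 5/H
K(Y, B) = -29/4 + Y/8 (K(Y, B) = -6 + (Y - 10)/8 = -6 + (-10 + Y)/8 = -6 + (-5/4 + Y/8) = -29/4 + Y/8)
K(-11, 7)*X(7) + p(-10) = (-29/4 + (⅛)*(-11))*(5/7) + (6 - 10)² = (-29/4 - 11/8)*(5*(⅐)) + (-4)² = -69/8*5/7 + 16 = -345/56 + 16 = 551/56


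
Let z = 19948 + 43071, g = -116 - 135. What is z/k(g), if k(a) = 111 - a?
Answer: 63019/362 ≈ 174.09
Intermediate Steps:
g = -251
z = 63019
z/k(g) = 63019/(111 - 1*(-251)) = 63019/(111 + 251) = 63019/362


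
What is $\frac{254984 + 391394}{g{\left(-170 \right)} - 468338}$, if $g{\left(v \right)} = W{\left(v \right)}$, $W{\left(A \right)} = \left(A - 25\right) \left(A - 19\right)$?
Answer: $- \frac{646378}{431483} \approx -1.498$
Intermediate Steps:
$W{\left(A \right)} = \left(-25 + A\right) \left(-19 + A\right)$
$g{\left(v \right)} = 475 + v^{2} - 44 v$
$\frac{254984 + 391394}{g{\left(-170 \right)} - 468338} = \frac{254984 + 391394}{\left(475 + \left(-170\right)^{2} - -7480\right) - 468338} = \frac{646378}{\left(475 + 28900 + 7480\right) - 468338} = \frac{646378}{36855 - 468338} = \frac{646378}{-431483} = 646378 \left(- \frac{1}{431483}\right) = - \frac{646378}{431483}$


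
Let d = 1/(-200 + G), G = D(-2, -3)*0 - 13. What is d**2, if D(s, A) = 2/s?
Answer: 1/45369 ≈ 2.2041e-5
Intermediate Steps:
G = -13 (G = (2/(-2))*0 - 13 = (2*(-1/2))*0 - 13 = -1*0 - 13 = 0 - 13 = -13)
d = -1/213 (d = 1/(-200 - 13) = 1/(-213) = -1/213 ≈ -0.0046948)
d**2 = (-1/213)**2 = 1/45369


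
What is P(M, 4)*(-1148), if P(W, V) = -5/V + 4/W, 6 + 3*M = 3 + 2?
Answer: 15211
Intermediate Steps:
M = -⅓ (M = -2 + (3 + 2)/3 = -2 + (⅓)*5 = -2 + 5/3 = -⅓ ≈ -0.33333)
P(M, 4)*(-1148) = (-5/4 + 4/(-⅓))*(-1148) = (-5*¼ + 4*(-3))*(-1148) = (-5/4 - 12)*(-1148) = -53/4*(-1148) = 15211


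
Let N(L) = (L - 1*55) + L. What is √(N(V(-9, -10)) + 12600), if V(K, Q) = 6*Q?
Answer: 5*√497 ≈ 111.47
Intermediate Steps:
N(L) = -55 + 2*L (N(L) = (L - 55) + L = (-55 + L) + L = -55 + 2*L)
√(N(V(-9, -10)) + 12600) = √((-55 + 2*(6*(-10))) + 12600) = √((-55 + 2*(-60)) + 12600) = √((-55 - 120) + 12600) = √(-175 + 12600) = √12425 = 5*√497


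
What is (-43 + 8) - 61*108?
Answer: -6623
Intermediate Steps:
(-43 + 8) - 61*108 = -35 - 6588 = -6623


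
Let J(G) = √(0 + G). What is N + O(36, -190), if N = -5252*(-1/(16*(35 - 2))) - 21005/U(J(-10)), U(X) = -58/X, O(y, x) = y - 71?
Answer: -3307/132 + 21005*I*√10/58 ≈ -25.053 + 1145.2*I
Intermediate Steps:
J(G) = √G
O(y, x) = -71 + y
N = 1313/132 + 21005*I*√10/58 (N = -5252*(-1/(16*(35 - 2))) - 21005*(-I*√10/58) = -5252/(33*(-16)) - 21005*(-I*√10/58) = -5252/(-528) - 21005*(-I*√10/58) = -5252*(-1/528) - 21005*(-I*√10/58) = 1313/132 - (-21005)*I*√10/58 = 1313/132 + 21005*I*√10/58 ≈ 9.947 + 1145.2*I)
N + O(36, -190) = (1313/132 + 21005*I*√10/58) + (-71 + 36) = (1313/132 + 21005*I*√10/58) - 35 = -3307/132 + 21005*I*√10/58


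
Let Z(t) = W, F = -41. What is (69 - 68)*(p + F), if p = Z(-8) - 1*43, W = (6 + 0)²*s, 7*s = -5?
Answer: -768/7 ≈ -109.71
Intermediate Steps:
s = -5/7 (s = (⅐)*(-5) = -5/7 ≈ -0.71429)
W = -180/7 (W = (6 + 0)²*(-5/7) = 6²*(-5/7) = 36*(-5/7) = -180/7 ≈ -25.714)
Z(t) = -180/7
p = -481/7 (p = -180/7 - 1*43 = -180/7 - 43 = -481/7 ≈ -68.714)
(69 - 68)*(p + F) = (69 - 68)*(-481/7 - 41) = 1*(-768/7) = -768/7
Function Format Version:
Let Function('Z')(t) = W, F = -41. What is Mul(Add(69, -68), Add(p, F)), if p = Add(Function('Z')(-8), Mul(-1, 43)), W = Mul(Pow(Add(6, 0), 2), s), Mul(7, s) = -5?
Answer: Rational(-768, 7) ≈ -109.71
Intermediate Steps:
s = Rational(-5, 7) (s = Mul(Rational(1, 7), -5) = Rational(-5, 7) ≈ -0.71429)
W = Rational(-180, 7) (W = Mul(Pow(Add(6, 0), 2), Rational(-5, 7)) = Mul(Pow(6, 2), Rational(-5, 7)) = Mul(36, Rational(-5, 7)) = Rational(-180, 7) ≈ -25.714)
Function('Z')(t) = Rational(-180, 7)
p = Rational(-481, 7) (p = Add(Rational(-180, 7), Mul(-1, 43)) = Add(Rational(-180, 7), -43) = Rational(-481, 7) ≈ -68.714)
Mul(Add(69, -68), Add(p, F)) = Mul(Add(69, -68), Add(Rational(-481, 7), -41)) = Mul(1, Rational(-768, 7)) = Rational(-768, 7)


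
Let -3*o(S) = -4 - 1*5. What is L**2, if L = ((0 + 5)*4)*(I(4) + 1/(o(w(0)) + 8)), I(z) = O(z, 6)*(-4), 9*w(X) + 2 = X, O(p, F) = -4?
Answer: 12531600/121 ≈ 1.0357e+5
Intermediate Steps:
w(X) = -2/9 + X/9
o(S) = 3 (o(S) = -(-4 - 1*5)/3 = -(-4 - 5)/3 = -1/3*(-9) = 3)
I(z) = 16 (I(z) = -4*(-4) = 16)
L = 3540/11 (L = ((0 + 5)*4)*(16 + 1/(3 + 8)) = (5*4)*(16 + 1/11) = 20*(16 + 1/11) = 20*(177/11) = 3540/11 ≈ 321.82)
L**2 = (3540/11)**2 = 12531600/121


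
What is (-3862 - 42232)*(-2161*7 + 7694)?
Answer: 342616702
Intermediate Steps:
(-3862 - 42232)*(-2161*7 + 7694) = -46094*(-15127 + 7694) = -46094*(-7433) = 342616702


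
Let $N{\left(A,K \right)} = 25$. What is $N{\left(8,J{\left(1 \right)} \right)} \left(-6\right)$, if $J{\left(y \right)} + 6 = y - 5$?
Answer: $-150$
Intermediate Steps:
$J{\left(y \right)} = -11 + y$ ($J{\left(y \right)} = -6 + \left(y - 5\right) = -6 + \left(-5 + y\right) = -11 + y$)
$N{\left(8,J{\left(1 \right)} \right)} \left(-6\right) = 25 \left(-6\right) = -150$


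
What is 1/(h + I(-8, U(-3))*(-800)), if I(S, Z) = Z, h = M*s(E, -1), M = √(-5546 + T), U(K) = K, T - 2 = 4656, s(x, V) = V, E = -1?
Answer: 100/240037 + I*√222/2880444 ≈ 0.0004166 + 5.1727e-6*I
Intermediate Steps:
T = 4658 (T = 2 + 4656 = 4658)
M = 2*I*√222 (M = √(-5546 + 4658) = √(-888) = 2*I*√222 ≈ 29.799*I)
h = -2*I*√222 (h = (2*I*√222)*(-1) = -2*I*√222 ≈ -29.799*I)
1/(h + I(-8, U(-3))*(-800)) = 1/(-2*I*√222 - 3*(-800)) = 1/(-2*I*√222 + 2400) = 1/(2400 - 2*I*√222)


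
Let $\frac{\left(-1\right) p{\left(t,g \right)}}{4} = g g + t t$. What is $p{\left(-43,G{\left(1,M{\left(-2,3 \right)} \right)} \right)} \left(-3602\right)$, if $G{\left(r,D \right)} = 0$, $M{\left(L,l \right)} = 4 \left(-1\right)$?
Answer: $26640392$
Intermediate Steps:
$M{\left(L,l \right)} = -4$
$p{\left(t,g \right)} = - 4 g^{2} - 4 t^{2}$ ($p{\left(t,g \right)} = - 4 \left(g g + t t\right) = - 4 \left(g^{2} + t^{2}\right) = - 4 g^{2} - 4 t^{2}$)
$p{\left(-43,G{\left(1,M{\left(-2,3 \right)} \right)} \right)} \left(-3602\right) = \left(- 4 \cdot 0^{2} - 4 \left(-43\right)^{2}\right) \left(-3602\right) = \left(\left(-4\right) 0 - 7396\right) \left(-3602\right) = \left(0 - 7396\right) \left(-3602\right) = \left(-7396\right) \left(-3602\right) = 26640392$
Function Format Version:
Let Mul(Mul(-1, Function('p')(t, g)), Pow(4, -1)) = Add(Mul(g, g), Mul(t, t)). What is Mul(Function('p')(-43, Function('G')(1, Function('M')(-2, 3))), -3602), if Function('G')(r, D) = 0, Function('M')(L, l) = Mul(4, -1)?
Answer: 26640392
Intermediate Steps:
Function('M')(L, l) = -4
Function('p')(t, g) = Add(Mul(-4, Pow(g, 2)), Mul(-4, Pow(t, 2))) (Function('p')(t, g) = Mul(-4, Add(Mul(g, g), Mul(t, t))) = Mul(-4, Add(Pow(g, 2), Pow(t, 2))) = Add(Mul(-4, Pow(g, 2)), Mul(-4, Pow(t, 2))))
Mul(Function('p')(-43, Function('G')(1, Function('M')(-2, 3))), -3602) = Mul(Add(Mul(-4, Pow(0, 2)), Mul(-4, Pow(-43, 2))), -3602) = Mul(Add(Mul(-4, 0), Mul(-4, 1849)), -3602) = Mul(Add(0, -7396), -3602) = Mul(-7396, -3602) = 26640392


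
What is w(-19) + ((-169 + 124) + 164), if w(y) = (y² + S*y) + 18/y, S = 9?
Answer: 5853/19 ≈ 308.05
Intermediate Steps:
w(y) = y² + 9*y + 18/y (w(y) = (y² + 9*y) + 18/y = y² + 9*y + 18/y)
w(-19) + ((-169 + 124) + 164) = (18 + (-19)²*(9 - 19))/(-19) + ((-169 + 124) + 164) = -(18 + 361*(-10))/19 + (-45 + 164) = -(18 - 3610)/19 + 119 = -1/19*(-3592) + 119 = 3592/19 + 119 = 5853/19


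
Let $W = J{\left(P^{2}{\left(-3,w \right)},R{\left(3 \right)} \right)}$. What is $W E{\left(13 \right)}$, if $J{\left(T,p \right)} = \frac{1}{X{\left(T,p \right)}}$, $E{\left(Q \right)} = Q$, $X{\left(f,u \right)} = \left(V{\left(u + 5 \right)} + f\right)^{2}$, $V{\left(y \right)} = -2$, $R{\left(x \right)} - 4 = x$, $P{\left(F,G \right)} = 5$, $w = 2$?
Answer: $\frac{13}{529} \approx 0.024575$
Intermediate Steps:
$R{\left(x \right)} = 4 + x$
$X{\left(f,u \right)} = \left(-2 + f\right)^{2}$
$J{\left(T,p \right)} = \frac{1}{\left(-2 + T\right)^{2}}$
$W = \frac{1}{529}$ ($W = \frac{1}{\left(-2 + 5^{2}\right)^{2}} = \frac{1}{\left(-2 + 25\right)^{2}} = \frac{1}{529} \approx 0.0018904$)
$W E{\left(13 \right)} = \frac{1}{529} \cdot 13 = \frac{13}{529}$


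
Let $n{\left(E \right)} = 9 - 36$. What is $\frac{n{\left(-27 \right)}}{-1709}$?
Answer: $\frac{27}{1709} \approx 0.015799$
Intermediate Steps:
$n{\left(E \right)} = -27$ ($n{\left(E \right)} = 9 - 36 = -27$)
$\frac{n{\left(-27 \right)}}{-1709} = - \frac{27}{-1709} = \left(-27\right) \left(- \frac{1}{1709}\right) = \frac{27}{1709}$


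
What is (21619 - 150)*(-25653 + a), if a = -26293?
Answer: -1115228674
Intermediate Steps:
(21619 - 150)*(-25653 + a) = (21619 - 150)*(-25653 - 26293) = 21469*(-51946) = -1115228674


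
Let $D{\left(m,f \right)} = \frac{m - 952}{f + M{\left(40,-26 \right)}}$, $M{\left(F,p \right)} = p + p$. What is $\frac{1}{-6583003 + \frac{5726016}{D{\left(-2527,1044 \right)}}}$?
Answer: $- \frac{3479}{28582475309} \approx -1.2172 \cdot 10^{-7}$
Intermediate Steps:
$M{\left(F,p \right)} = 2 p$
$D{\left(m,f \right)} = \frac{-952 + m}{-52 + f}$ ($D{\left(m,f \right)} = \frac{m - 952}{f + 2 \left(-26\right)} = \frac{-952 + m}{f - 52} = \frac{-952 + m}{-52 + f}$)
$\frac{1}{-6583003 + \frac{5726016}{D{\left(-2527,1044 \right)}}} = \frac{1}{-6583003 + \frac{5726016}{\frac{1}{-52 + 1044} \left(-952 - 2527\right)}} = \frac{1}{-6583003 + \frac{5726016}{\frac{1}{992} \left(-3479\right)}} = \frac{1}{-6583003 + \frac{5726016}{- \frac{3479}{992}}} = \frac{1}{-6583003 + 5726016 \left(- \frac{992}{3479}\right)} = \frac{1}{-6583003 - \frac{5680207872}{3479}} = \frac{1}{- \frac{28582475309}{3479}} = - \frac{3479}{28582475309}$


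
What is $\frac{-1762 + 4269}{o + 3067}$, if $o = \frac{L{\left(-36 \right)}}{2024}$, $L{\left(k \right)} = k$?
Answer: $\frac{1268542}{1551893} \approx 0.81742$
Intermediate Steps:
$o = - \frac{9}{506}$ ($o = - \frac{36}{2024} = \left(-36\right) \frac{1}{2024} = - \frac{9}{506} \approx -0.017787$)
$\frac{-1762 + 4269}{o + 3067} = \frac{-1762 + 4269}{- \frac{9}{506} + 3067} = \frac{2507}{\frac{1551893}{506}} = 2507 \cdot \frac{506}{1551893} = \frac{1268542}{1551893}$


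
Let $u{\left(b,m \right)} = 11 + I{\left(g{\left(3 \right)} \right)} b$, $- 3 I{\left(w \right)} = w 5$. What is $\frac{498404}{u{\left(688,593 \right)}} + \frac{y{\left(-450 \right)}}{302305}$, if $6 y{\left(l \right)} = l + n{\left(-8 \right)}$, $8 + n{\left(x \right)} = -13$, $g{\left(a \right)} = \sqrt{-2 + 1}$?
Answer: $\frac{29830806155387}{7155371316290} + \frac{5143529280 i}{11834689} \approx 4.169 + 434.61 i$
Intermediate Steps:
$g{\left(a \right)} = i$ ($g{\left(a \right)} = \sqrt{-1} = i$)
$n{\left(x \right)} = -21$ ($n{\left(x \right)} = -8 - 13 = -21$)
$I{\left(w \right)} = - \frac{5 w}{3}$ ($I{\left(w \right)} = - \frac{w 5}{3} = - \frac{5 w}{3}$)
$u{\left(b,m \right)} = 11 - \frac{5 i b}{3}$ ($u{\left(b,m \right)} = 11 + - \frac{5 i}{3} b = 11 - \frac{5 i b}{3}$)
$y{\left(l \right)} = - \frac{7}{2} + \frac{l}{6}$ ($y{\left(l \right)} = \frac{l - 21}{6} = \frac{-21 + l}{6} = - \frac{7}{2} + \frac{l}{6}$)
$\frac{498404}{u{\left(688,593 \right)}} + \frac{y{\left(-450 \right)}}{302305} = \frac{498404}{11 - \frac{5}{3} i 688} + \frac{- \frac{7}{2} + \frac{1}{6} \left(-450\right)}{302305} = \frac{498404}{11 - \frac{3440 i}{3}} + \left(- \frac{7}{2} - 75\right) \frac{1}{302305} = 498404 \frac{9 \left(11 + \frac{3440 i}{3}\right)}{11834689} - \frac{157}{604610} = \frac{4485636 \left(11 + \frac{3440 i}{3}\right)}{11834689} - \frac{157}{604610} = - \frac{157}{604610} + \frac{4485636 \left(11 + \frac{3440 i}{3}\right)}{11834689}$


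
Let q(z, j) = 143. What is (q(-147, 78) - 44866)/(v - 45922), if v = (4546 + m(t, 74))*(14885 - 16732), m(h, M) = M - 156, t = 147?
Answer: 44723/8290930 ≈ 0.0053942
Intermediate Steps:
m(h, M) = -156 + M
v = -8245008 (v = (4546 + (-156 + 74))*(14885 - 16732) = (4546 - 82)*(-1847) = 4464*(-1847) = -8245008)
(q(-147, 78) - 44866)/(v - 45922) = (143 - 44866)/(-8245008 - 45922) = -44723/(-8290930) = -44723*(-1/8290930) = 44723/8290930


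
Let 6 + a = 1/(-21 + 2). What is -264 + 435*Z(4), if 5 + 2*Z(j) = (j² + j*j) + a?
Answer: 81549/19 ≈ 4292.1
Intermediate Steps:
a = -115/19 (a = -6 + 1/(-21 + 2) = -6 + 1/(-19) = -6 - 1/19 = -115/19 ≈ -6.0526)
Z(j) = -105/19 + j² (Z(j) = -5/2 + ((j² + j*j) - 115/19)/2 = -5/2 + ((j² + j²) - 115/19)/2 = -5/2 + (2*j² - 115/19)/2 = -5/2 + (-115/19 + 2*j²)/2 = -5/2 + (-115/38 + j²) = -105/19 + j²)
-264 + 435*Z(4) = -264 + 435*(-105/19 + 4²) = -264 + 435*(-105/19 + 16) = -264 + 435*(199/19) = -264 + 86565/19 = 81549/19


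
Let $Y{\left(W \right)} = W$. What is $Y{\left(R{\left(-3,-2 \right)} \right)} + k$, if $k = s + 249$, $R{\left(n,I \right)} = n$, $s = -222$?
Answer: $24$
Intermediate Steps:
$k = 27$ ($k = -222 + 249 = 27$)
$Y{\left(R{\left(-3,-2 \right)} \right)} + k = -3 + 27 = 24$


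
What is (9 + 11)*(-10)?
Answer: -200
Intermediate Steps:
(9 + 11)*(-10) = 20*(-10) = -200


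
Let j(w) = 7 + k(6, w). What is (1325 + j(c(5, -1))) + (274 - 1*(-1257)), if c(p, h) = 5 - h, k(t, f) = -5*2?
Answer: 2853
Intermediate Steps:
k(t, f) = -10
j(w) = -3 (j(w) = 7 - 10 = -3)
(1325 + j(c(5, -1))) + (274 - 1*(-1257)) = (1325 - 3) + (274 - 1*(-1257)) = 1322 + (274 + 1257) = 1322 + 1531 = 2853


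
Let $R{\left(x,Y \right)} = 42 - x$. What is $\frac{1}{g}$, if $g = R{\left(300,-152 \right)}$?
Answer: $- \frac{1}{258} \approx -0.003876$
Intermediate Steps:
$g = -258$ ($g = 42 - 300 = -258$)
$\frac{1}{g} = \frac{1}{-258} = - \frac{1}{258}$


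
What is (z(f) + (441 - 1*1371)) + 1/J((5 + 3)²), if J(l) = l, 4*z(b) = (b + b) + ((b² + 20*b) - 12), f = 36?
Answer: -26303/64 ≈ -410.98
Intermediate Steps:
z(b) = -3 + b²/4 + 11*b/2 (z(b) = ((b + b) + ((b² + 20*b) - 12))/4 = (2*b + (-12 + b² + 20*b))/4 = (-12 + b² + 22*b)/4 = -3 + b²/4 + 11*b/2)
(z(f) + (441 - 1*1371)) + 1/J((5 + 3)²) = ((-3 + (¼)*36² + (11/2)*36) + (441 - 1*1371)) + 1/((5 + 3)²) = ((-3 + (¼)*1296 + 198) + (441 - 1371)) + 1/(8²) = ((-3 + 324 + 198) - 930) + 1/64 = (519 - 930) + 1/64 = -411 + 1/64 = -26303/64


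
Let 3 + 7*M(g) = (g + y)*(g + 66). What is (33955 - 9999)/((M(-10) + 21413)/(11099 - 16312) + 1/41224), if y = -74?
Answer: -2772086938208/460386825 ≈ -6021.2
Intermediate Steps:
M(g) = -3/7 + (-74 + g)*(66 + g)/7 (M(g) = -3/7 + ((g - 74)*(g + 66))/7 = -3/7 + ((-74 + g)*(66 + g))/7 = -3/7 + (-74 + g)*(66 + g)/7)
(33955 - 9999)/((M(-10) + 21413)/(11099 - 16312) + 1/41224) = (33955 - 9999)/(((-4887/7 - 8/7*(-10) + (⅐)*(-10)²) + 21413)/(11099 - 16312) + 1/41224) = 23956/(((-4887/7 + 80/7 + (⅐)*100) + 21413)/(-5213) + 1/41224) = 23956/(((-4887/7 + 80/7 + 100/7) + 21413)*(-1/5213) + 1/41224) = 23956/((-4707/7 + 21413)*(-1/5213) + 1/41224) = 23956/((145184/7)*(-1/5213) + 1/41224) = 23956/(-11168/2807 + 1/41224) = 23956/(-460386825/115715768) = 23956*(-115715768/460386825) = -2772086938208/460386825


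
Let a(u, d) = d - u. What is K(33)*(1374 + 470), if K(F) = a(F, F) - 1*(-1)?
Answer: 1844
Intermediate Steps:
K(F) = 1 (K(F) = (F - F) - 1*(-1) = 0 + 1 = 1)
K(33)*(1374 + 470) = 1*(1374 + 470) = 1*1844 = 1844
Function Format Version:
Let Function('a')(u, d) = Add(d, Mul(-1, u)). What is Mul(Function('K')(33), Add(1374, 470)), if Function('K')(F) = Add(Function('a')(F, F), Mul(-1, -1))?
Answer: 1844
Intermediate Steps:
Function('K')(F) = 1 (Function('K')(F) = Add(Add(F, Mul(-1, F)), Mul(-1, -1)) = Add(0, 1) = 1)
Mul(Function('K')(33), Add(1374, 470)) = Mul(1, Add(1374, 470)) = Mul(1, 1844) = 1844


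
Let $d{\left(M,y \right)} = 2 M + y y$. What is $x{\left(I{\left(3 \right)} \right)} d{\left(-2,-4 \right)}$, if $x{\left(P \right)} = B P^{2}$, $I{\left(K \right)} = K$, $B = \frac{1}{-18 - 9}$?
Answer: $-4$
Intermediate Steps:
$B = - \frac{1}{27}$ ($B = \frac{1}{-27} = - \frac{1}{27} \approx -0.037037$)
$d{\left(M,y \right)} = y^{2} + 2 M$ ($d{\left(M,y \right)} = 2 M + y^{2} = y^{2} + 2 M$)
$x{\left(P \right)} = - \frac{P^{2}}{27}$
$x{\left(I{\left(3 \right)} \right)} d{\left(-2,-4 \right)} = - \frac{3^{2}}{27} \left(\left(-4\right)^{2} + 2 \left(-2\right)\right) = \left(- \frac{1}{27}\right) 9 \left(16 - 4\right) = \left(- \frac{1}{3}\right) 12 = -4$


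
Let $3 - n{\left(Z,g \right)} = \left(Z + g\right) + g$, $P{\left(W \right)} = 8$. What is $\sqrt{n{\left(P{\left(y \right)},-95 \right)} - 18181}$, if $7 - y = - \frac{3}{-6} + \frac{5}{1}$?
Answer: $2 i \sqrt{4499} \approx 134.15 i$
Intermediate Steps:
$y = \frac{3}{2}$ ($y = 7 - \left(- \frac{3}{-6} + \frac{5}{1}\right) = 7 - \left(\left(-3\right) \left(- \frac{1}{6}\right) + 5 \cdot 1\right) = 7 - \left(\frac{1}{2} + 5\right) = 7 - \frac{11}{2} = \frac{3}{2} \approx 1.5$)
$n{\left(Z,g \right)} = 3 - Z - 2 g$ ($n{\left(Z,g \right)} = 3 - \left(\left(Z + g\right) + g\right) = 3 - \left(Z + 2 g\right) = 3 - Z - 2 g$)
$\sqrt{n{\left(P{\left(y \right)},-95 \right)} - 18181} = \sqrt{\left(3 - 8 - -190\right) - 18181} = \sqrt{\left(3 - 8 + 190\right) - 18181} = \sqrt{185 - 18181} = \sqrt{-17996} = 2 i \sqrt{4499}$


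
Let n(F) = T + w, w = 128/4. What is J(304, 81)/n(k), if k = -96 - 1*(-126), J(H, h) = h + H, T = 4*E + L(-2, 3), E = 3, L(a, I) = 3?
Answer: 385/47 ≈ 8.1915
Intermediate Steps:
w = 32 (w = 128*(1/4) = 32)
T = 15 (T = 4*3 + 3 = 12 + 3 = 15)
J(H, h) = H + h
k = 30 (k = -96 + 126 = 30)
n(F) = 47 (n(F) = 15 + 32 = 47)
J(304, 81)/n(k) = (304 + 81)/47 = 385*(1/47) = 385/47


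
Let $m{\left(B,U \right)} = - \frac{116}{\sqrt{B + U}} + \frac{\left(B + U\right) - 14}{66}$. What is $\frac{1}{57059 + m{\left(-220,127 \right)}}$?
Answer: $\frac{7704800202}{439615723148551} - \frac{168432 i \sqrt{93}}{439615723148551} \approx 1.7526 \cdot 10^{-5} - 3.6948 \cdot 10^{-9} i$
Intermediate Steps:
$m{\left(B,U \right)} = - \frac{7}{33} - \frac{116}{\sqrt{B + U}} + \frac{B}{66} + \frac{U}{66}$ ($m{\left(B,U \right)} = - \frac{116}{\sqrt{B + U}} + \left(-14 + B + U\right) \frac{1}{66} = - \frac{116}{\sqrt{B + U}} + \left(- \frac{7}{33} + \frac{B}{66} + \frac{U}{66}\right) = - \frac{7}{33} - \frac{116}{\sqrt{B + U}} + \frac{B}{66} + \frac{U}{66}$)
$\frac{1}{57059 + m{\left(-220,127 \right)}} = \frac{1}{57059 + \left(- \frac{7}{33} - \frac{116}{\sqrt{-220 + 127}} + \frac{1}{66} \left(-220\right) + \frac{1}{66} \cdot 127\right)} = \frac{1}{57059 - \left(\frac{107}{66} - \frac{116 i \sqrt{93}}{93}\right)} = \frac{1}{\frac{3765787}{66} + \frac{116 i \sqrt{93}}{93}}$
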